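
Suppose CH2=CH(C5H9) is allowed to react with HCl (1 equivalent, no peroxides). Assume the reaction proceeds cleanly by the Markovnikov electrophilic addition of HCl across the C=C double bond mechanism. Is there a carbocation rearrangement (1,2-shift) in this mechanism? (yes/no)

The first-formed carbocation is secondary.
The adjacent cyclopentyl carbon already bears 2 other carbon substituents and has a hydrogen to migrate; after a 1,2-hydride shift from that carbon the positive charge sits on a tertiary centre.
Tertiary is more stable than secondary, so the shift occurs.

yes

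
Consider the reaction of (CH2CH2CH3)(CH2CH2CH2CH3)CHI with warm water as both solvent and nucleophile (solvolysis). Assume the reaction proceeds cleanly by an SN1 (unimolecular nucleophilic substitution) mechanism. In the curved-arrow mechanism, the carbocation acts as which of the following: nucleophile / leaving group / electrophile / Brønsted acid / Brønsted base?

electrophile

Step 2: H2O donates an oxygen lone pair into the empty p orbital of the cation, giving a protonated alcohol (an oxonium ion).
The carbocation accepts an electron pair into an empty or π* orbital — it is the electrophile.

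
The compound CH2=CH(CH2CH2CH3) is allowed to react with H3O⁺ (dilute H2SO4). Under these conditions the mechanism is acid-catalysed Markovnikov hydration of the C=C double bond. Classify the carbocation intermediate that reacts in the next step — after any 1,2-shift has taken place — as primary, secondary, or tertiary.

Step 1: The π electrons of the C=C bond attack a proton of H3O⁺; Markovnikov addition places the new C–H on the less-substituted alkene carbon, so the positive charge ends up on the more-substituted carbon — a secondary carbocation. H2O is released.
No single 1,2-shift to an adjacent carbon would give a more-substituted cation, so no rearrangement occurs.

secondary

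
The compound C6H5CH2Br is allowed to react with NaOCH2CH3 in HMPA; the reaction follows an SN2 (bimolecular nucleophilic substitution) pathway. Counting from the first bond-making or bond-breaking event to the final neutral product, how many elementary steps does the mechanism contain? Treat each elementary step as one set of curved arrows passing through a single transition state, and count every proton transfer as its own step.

1

Step 1: CH3CH2O⁻ attacks the back face of the α-carbon while Br⁻ departs with the C–Br bonding pair — a single concerted displacement through a pentacoordinate transition state.
Total: 1 elementary step.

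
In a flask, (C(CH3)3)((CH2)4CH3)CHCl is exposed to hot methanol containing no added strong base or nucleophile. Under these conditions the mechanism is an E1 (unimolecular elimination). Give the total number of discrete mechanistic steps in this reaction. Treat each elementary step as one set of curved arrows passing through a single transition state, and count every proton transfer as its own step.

3

Step 1: Unassisted departure of Cl⁻ (taking the C–Cl bonding pair) generates a secondary carbocation.
Step 2: Carbocation rearrangement: a 1,2-methyl shift from the adjacent tert-butyl carbon converts the initially-formed secondary cation into the more stable tertiary cation.
Step 3: A weak base (a methanol molecule from the solvent) removes a proton from a carbon adjacent to the cationic centre; the electrons of that C–H bond become the new π(C=C) bond, giving the alkene.
Total: 3 elementary steps.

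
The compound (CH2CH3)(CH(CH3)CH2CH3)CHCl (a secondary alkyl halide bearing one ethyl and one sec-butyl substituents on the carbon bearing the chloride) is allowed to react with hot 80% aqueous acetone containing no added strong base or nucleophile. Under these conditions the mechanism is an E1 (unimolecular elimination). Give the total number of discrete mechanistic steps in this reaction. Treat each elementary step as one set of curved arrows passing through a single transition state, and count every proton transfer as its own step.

3

Step 1: Ionisation: the C–Cl σ-bond cleaves heterolytically; both bonding electrons depart with Cl⁻, leaving a secondary carbocation at the α-carbon.
Step 2: A 1,2-hydride shift from the adjacent sec-butyl carbon moves the positive charge from the secondary centre to an adjacent carbon, generating a more stable tertiary carbocation.
Step 3: A water molecule (solvent) deprotonates a β-carbon; as the C–H bond breaks, those electrons form the new alkene π bond.
Total: 3 elementary steps.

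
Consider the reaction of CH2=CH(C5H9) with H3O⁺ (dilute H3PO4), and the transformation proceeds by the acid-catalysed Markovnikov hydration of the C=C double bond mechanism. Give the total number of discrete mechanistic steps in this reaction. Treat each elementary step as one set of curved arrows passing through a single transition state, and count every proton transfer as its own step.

Step 1: The π electrons of the C=C bond attack a proton of H3O⁺; Markovnikov addition places the new C–H on the less-substituted alkene carbon, so the positive charge ends up on the more-substituted carbon — a secondary carbocation. H2O is released.
Step 2: A 1,2-hydride shift from the adjacent cyclopentyl carbon moves the positive charge from the secondary centre to an adjacent carbon, generating a more stable tertiary carbocation.
Step 3: A lone pair on the oxygen of H2O attacks the carbocation, forming a C–O bond and an oxonium ion (a protonated alcohol).
Step 4: Deprotonation of the oxonium ion by a water molecule delivers the neutral alcohol and regenerates the acid catalyst.
Total: 4 elementary steps.

4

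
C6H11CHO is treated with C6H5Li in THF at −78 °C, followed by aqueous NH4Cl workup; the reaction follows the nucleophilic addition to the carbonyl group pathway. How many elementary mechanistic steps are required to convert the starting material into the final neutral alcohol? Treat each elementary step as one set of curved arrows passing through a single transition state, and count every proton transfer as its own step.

Step 1: A lone pair / filled orbital on the carbanion-like carbon of C6H5Li attacks the electrophilic carbonyl carbon; the π(C=O) electrons shift onto oxygen, producing a tetrahedral alkoxide intermediate.
Step 2: The alkoxide picks up a proton during aqueous NH4Cl workup to yield an alcohol.
Total: 2 elementary steps.

2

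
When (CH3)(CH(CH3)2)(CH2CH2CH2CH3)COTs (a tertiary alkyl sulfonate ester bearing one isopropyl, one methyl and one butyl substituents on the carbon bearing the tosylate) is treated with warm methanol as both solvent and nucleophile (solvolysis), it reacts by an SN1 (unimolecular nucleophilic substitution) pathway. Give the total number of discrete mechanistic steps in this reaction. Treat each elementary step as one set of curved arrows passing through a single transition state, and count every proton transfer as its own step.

Step 1: Unassisted departure of TsO⁻ (taking the C–O bonding pair) generates a tertiary carbocation.
(No 1,2-shift: no single shift to an adjacent carbon would give a more stable cation.)
Step 2: Nucleophilic capture: the oxygen of CH3OH bonds to the cationic carbon, producing an oxonium-ion intermediate.
Step 3: Proton transfer from the O–H of the oxonium ion to a solvent molecule delivers the neutral ether.
Total: 3 elementary steps.

3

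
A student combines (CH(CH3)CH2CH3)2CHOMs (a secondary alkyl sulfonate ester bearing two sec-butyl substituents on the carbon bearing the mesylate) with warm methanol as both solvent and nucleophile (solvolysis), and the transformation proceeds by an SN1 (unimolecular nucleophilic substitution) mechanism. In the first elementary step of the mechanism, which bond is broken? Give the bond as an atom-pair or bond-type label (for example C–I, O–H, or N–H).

C–O

Step 1: Rate-determining heterolysis of the C–O bond gives MsO⁻ and a secondary carbocation.
The bond broken in this step is the C–O bond.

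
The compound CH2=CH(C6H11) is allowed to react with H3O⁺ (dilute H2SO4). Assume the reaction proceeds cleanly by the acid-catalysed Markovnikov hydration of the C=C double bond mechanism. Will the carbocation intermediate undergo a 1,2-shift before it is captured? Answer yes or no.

yes

The first-formed carbocation is secondary.
The adjacent cyclohexyl carbon already bears 2 other carbon substituents and has a hydrogen to migrate; after a 1,2-hydride shift from that carbon the positive charge sits on a tertiary centre.
Tertiary is more stable than secondary, so the shift occurs.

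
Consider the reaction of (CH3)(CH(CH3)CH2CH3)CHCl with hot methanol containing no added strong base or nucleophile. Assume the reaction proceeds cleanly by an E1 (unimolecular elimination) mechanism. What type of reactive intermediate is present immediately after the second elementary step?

Step 1: The C–Cl bond breaks with both electrons going to the chloride; Cl⁻ leaves and a secondary carbocation remains.
Step 2: A hydride (H with its bonding pair) migrates from the adjacent sec-butyl carbon to the cationic centre — a 1,2-hydride shift — upgrading the secondary cation to a tertiary one.
After step 2 the species present is a tertiary carbocation.

tertiary carbocation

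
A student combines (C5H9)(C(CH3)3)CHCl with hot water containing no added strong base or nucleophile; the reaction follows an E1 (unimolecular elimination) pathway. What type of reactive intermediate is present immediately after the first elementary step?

Step 1: Rate-determining heterolysis of the C–Cl bond gives Cl⁻ and a secondary carbocation.
After step 1 the species present is a secondary carbocation.

secondary carbocation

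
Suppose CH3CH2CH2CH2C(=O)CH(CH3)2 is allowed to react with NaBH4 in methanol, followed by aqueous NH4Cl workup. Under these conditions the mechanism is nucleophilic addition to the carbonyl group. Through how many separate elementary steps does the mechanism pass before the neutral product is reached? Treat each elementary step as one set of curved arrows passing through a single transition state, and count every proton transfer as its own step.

2

Step 1: Nucleophilic addition: H⁻ (delivered from BH4⁻) adds to the carbonyl carbon, pushing the π(C=O) electron pair onto oxygen and giving a tetrahedral alkoxide.
Step 2: Protonation of the alkoxide by aqueous NH4Cl workup furnishes an alcohol.
Total: 2 elementary steps.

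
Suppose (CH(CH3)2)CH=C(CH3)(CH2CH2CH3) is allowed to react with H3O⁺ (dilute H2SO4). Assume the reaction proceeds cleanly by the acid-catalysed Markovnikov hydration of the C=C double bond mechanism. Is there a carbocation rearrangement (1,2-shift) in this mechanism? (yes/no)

The first-formed carbocation is tertiary.
No single 1,2-shift to an adjacent carbon would produce a more-substituted cation than the one already present, so no rearrangement occurs.

no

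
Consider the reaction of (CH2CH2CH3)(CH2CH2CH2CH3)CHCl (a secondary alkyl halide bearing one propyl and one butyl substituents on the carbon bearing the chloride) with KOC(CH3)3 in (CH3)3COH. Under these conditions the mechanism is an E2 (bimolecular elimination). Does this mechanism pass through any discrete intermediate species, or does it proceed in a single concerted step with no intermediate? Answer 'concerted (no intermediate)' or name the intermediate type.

Concerted anti-periplanar elimination: (CH3)3CO⁻ abstracts a β-H while Cl⁻ leaves, and the C–H electrons become the new C=C π bond — all in a single transition state.
All bond changes occur in one transition state; no discrete intermediate is formed.

concerted (no intermediate)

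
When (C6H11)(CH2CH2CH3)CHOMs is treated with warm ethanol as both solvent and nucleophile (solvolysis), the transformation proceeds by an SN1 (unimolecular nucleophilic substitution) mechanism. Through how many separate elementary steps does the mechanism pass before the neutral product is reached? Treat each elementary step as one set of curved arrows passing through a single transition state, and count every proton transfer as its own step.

Step 1: Rate-determining heterolysis of the C–O bond gives MsO⁻ and a secondary carbocation.
Step 2: Carbocation rearrangement: a 1,2-hydride shift from the adjacent cyclohexyl carbon converts the initially-formed secondary cation into the more stable tertiary cation.
Step 3: A lone pair on the oxygen of CH3CH2OH attacks the carbocation, forming a new C–O σ-bond and an oxonium ion.
Step 4: A second solvent molecule removes the proton on oxygen, giving the neutral ether product.
Total: 4 elementary steps.

4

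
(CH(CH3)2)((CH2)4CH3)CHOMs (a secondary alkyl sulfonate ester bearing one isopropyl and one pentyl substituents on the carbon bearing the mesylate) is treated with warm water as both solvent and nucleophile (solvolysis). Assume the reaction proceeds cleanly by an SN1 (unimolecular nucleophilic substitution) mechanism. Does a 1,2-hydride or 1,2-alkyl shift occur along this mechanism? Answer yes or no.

The first-formed carbocation is secondary.
The adjacent isopropyl carbon already bears 2 other carbon substituents and has a hydrogen to migrate; after a 1,2-hydride shift from that carbon the positive charge sits on a tertiary centre.
Tertiary is more stable than secondary, so the shift occurs.

yes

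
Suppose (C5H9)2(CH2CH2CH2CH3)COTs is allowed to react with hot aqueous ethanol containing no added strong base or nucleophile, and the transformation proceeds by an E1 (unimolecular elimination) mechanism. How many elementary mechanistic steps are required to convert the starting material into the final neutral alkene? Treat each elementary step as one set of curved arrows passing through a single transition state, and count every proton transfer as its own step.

Step 1: Rate-determining heterolysis of the C–O bond gives TsO⁻ and a tertiary carbocation.
(No 1,2-shift: no single shift to an adjacent carbon would give a more stable cation.)
Step 2: A weak base (a water (or ethanol) molecule from the solvent) removes a proton from a carbon adjacent to the cationic centre; the electrons of that C–H bond become the new π(C=C) bond, giving the alkene.
Total: 2 elementary steps.

2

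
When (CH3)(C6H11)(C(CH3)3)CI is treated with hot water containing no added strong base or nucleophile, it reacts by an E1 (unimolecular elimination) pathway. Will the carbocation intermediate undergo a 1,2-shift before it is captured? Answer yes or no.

The first-formed carbocation is tertiary.
No single 1,2-shift to an adjacent carbon would produce a more-substituted cation than the one already present, so no rearrangement occurs.

no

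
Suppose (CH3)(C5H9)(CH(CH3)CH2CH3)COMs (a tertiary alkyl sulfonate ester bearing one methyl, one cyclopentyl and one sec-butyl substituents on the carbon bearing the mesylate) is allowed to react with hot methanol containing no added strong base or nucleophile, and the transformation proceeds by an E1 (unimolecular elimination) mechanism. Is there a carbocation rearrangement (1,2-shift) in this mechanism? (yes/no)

The first-formed carbocation is tertiary.
No single 1,2-shift to an adjacent carbon would produce a more-substituted cation than the one already present, so no rearrangement occurs.

no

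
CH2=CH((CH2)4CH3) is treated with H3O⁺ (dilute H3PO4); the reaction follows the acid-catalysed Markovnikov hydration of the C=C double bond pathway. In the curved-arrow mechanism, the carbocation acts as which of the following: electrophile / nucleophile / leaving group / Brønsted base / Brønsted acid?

Step 2: Nucleophilic capture of the cation by H2O produces the protonated alcohol (an oxonium ion).
The carbocation accepts an electron pair into an empty or π* orbital — it is the electrophile.

electrophile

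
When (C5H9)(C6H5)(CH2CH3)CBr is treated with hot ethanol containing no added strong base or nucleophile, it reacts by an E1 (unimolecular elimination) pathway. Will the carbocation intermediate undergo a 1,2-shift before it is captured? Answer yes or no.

The first-formed carbocation is tertiary.
No single 1,2-shift to an adjacent carbon would produce a more-substituted cation than the one already present, so no rearrangement occurs.

no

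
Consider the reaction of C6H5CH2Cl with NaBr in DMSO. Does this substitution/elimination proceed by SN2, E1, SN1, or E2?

Conditions: a primary substrate with a strong nucleophile in the polar aprotic solvent DMSO.
These conditions are the textbook signature of the SN2 pathway.
An unhindered substrate with a strong nucleophile in a polar aprotic solvent favours one-step backside displacement.

SN2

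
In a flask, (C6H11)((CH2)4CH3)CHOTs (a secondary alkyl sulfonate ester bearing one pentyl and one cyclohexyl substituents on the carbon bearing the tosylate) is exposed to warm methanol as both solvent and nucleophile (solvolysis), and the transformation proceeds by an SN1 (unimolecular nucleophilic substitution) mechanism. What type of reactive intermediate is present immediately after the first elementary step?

Step 1: Ionisation: the C–O σ-bond cleaves heterolytically; both bonding electrons depart with TsO⁻, leaving a secondary carbocation at the α-carbon.
After step 1 the species present is a secondary carbocation.

secondary carbocation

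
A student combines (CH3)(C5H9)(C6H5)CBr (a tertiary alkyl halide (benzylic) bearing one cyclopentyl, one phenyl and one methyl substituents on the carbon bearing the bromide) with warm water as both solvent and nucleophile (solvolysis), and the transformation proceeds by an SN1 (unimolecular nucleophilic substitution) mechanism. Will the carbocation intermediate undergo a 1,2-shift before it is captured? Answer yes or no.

The first-formed carbocation is tertiary.
No single 1,2-shift to an adjacent carbon would produce a more-substituted cation than the one already present, so no rearrangement occurs.

no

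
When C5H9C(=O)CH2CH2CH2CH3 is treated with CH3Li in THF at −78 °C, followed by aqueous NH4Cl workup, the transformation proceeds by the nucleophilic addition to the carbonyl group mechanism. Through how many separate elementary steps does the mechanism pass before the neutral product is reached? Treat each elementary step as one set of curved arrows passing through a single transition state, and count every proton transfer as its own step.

2

Step 1: Nucleophilic addition: the carbanion-like carbon of CH3Li adds to the carbonyl carbon, pushing the π(C=O) electron pair onto oxygen and giving a tetrahedral alkoxide.
Step 2: The alkoxide picks up a proton during aqueous NH4Cl workup to yield an alcohol.
Total: 2 elementary steps.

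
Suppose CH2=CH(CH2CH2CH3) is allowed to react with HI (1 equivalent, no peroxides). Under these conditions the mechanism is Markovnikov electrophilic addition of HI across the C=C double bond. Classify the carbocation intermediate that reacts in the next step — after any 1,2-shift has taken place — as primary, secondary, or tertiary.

secondary

Step 1: The π electrons of the C=C bond attack a proton of HI; Markovnikov addition places the new C–H on the less-substituted alkene carbon, so the positive charge ends up on the more-substituted carbon — a secondary carbocation. The H–I bond breaks heterolytically, releasing I⁻.
No single 1,2-shift to an adjacent carbon would give a more-substituted cation, so no rearrangement occurs.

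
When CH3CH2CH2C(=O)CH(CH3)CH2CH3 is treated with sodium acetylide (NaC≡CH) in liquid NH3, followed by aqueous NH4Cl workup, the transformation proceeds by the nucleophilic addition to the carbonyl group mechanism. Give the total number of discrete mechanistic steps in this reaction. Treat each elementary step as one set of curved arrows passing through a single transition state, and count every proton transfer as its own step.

2

Step 1: HC≡C⁻ attacks the sp² carbonyl carbon; the C=O π bond breaks and the electrons end up as a lone pair on the alkoxide oxygen of the tetrahedral intermediate.
Step 2: The alkoxide picks up a proton during aqueous NH4Cl workup to yield a propargyl alcohol.
Total: 2 elementary steps.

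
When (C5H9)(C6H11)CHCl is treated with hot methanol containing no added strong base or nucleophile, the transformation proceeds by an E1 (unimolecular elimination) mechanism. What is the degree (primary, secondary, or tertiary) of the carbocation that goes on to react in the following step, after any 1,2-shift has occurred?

tertiary

Step 1: Rate-determining heterolysis of the C–Cl bond gives Cl⁻ and a secondary carbocation.
Step 2: Carbocation rearrangement: a 1,2-hydride shift from the adjacent cyclopentyl carbon converts the initially-formed secondary cation into the more stable tertiary cation.
The cation rearranges from secondary to tertiary via a 1,2-hydride shift from the adjacent cyclopentyl carbon; the tertiary cation is what reacts next.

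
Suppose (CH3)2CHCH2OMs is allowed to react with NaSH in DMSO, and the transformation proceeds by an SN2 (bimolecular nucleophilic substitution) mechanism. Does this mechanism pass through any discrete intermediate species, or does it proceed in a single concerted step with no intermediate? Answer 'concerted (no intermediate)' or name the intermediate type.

HS⁻ attacks the back face of the α-carbon while MsO⁻ departs with the C–O bonding pair — a single concerted displacement through a pentacoordinate transition state.
All bond changes occur in one transition state; no discrete intermediate is formed.

concerted (no intermediate)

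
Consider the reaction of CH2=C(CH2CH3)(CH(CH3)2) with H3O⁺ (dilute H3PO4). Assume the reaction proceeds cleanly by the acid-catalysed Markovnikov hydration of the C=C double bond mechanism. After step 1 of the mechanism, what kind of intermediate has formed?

tertiary carbocation

Step 1: The π electrons of the C=C bond attack a proton of H3O⁺; Markovnikov addition places the new C–H on the less-substituted alkene carbon, so the positive charge ends up on the more-substituted carbon — a tertiary carbocation. H2O is released.
After step 1 the species present is a tertiary carbocation.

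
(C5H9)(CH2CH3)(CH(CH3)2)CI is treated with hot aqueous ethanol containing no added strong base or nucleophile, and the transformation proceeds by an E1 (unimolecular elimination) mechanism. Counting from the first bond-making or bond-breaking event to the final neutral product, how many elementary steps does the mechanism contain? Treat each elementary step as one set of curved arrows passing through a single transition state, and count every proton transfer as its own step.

2

Step 1: Ionisation: the C–I σ-bond cleaves heterolytically; both bonding electrons depart with I⁻, leaving a tertiary carbocation at the α-carbon.
(No 1,2-shift: no single shift to an adjacent carbon would give a more stable cation.)
Step 2: A water (or ethanol) molecule (solvent) deprotonates a β-carbon; as the C–H bond breaks, those electrons form the new alkene π bond.
Total: 2 elementary steps.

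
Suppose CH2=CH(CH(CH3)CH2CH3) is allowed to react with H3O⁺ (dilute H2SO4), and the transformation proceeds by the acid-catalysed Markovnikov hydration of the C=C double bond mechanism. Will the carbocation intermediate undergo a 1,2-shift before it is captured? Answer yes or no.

yes

The first-formed carbocation is secondary.
The adjacent sec-butyl carbon already bears 2 other carbon substituents and has a hydrogen to migrate; after a 1,2-hydride shift from that carbon the positive charge sits on a tertiary centre.
Tertiary is more stable than secondary, so the shift occurs.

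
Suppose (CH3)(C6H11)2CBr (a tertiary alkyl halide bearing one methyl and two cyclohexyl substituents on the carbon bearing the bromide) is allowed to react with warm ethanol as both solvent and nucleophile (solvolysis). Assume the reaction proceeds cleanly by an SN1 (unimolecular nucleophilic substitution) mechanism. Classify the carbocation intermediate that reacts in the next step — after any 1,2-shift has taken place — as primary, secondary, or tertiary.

Step 1: Unassisted departure of Br⁻ (taking the C–Br bonding pair) generates a tertiary carbocation.
No single 1,2-shift to an adjacent carbon would give a more-substituted cation, so no rearrangement occurs.

tertiary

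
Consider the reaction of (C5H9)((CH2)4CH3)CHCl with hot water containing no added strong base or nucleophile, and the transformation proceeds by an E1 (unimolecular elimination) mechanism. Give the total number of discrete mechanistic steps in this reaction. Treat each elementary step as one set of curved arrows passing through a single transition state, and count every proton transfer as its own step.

Step 1: Unassisted departure of Cl⁻ (taking the C–Cl bonding pair) generates a secondary carbocation.
Step 2: Carbocation rearrangement: a 1,2-hydride shift from the adjacent cyclopentyl carbon converts the initially-formed secondary cation into the more stable tertiary cation.
Step 3: A water molecule (solvent) deprotonates a β-carbon; as the C–H bond breaks, those electrons form the new alkene π bond.
Total: 3 elementary steps.

3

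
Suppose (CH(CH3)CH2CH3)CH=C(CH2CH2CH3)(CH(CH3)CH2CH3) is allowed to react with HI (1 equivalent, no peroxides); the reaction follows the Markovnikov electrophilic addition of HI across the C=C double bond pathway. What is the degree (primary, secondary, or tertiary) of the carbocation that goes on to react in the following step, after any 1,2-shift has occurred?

tertiary

Step 1: Electrophilic addition begins with the π(C=C) electrons forming a bond to the proton of HI. Following Markovnikov's rule, the resulting cation is tertiary. The H–I bond breaks heterolytically, releasing I⁻.
No single 1,2-shift to an adjacent carbon would give a more-substituted cation, so no rearrangement occurs.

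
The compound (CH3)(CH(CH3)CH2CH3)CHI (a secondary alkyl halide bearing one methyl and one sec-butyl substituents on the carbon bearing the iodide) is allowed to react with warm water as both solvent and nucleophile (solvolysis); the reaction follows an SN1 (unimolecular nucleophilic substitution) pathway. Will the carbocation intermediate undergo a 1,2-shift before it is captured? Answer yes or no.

The first-formed carbocation is secondary.
The adjacent sec-butyl carbon already bears 2 other carbon substituents and has a hydrogen to migrate; after a 1,2-hydride shift from that carbon the positive charge sits on a tertiary centre.
Tertiary is more stable than secondary, so the shift occurs.

yes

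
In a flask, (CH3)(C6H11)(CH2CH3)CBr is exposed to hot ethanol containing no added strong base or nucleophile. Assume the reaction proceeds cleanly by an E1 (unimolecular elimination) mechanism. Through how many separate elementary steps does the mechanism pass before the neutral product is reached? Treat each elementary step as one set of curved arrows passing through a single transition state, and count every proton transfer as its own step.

Step 1: Unassisted departure of Br⁻ (taking the C–Br bonding pair) generates a tertiary carbocation.
(No 1,2-shift: no single shift to an adjacent carbon would give a more stable cation.)
Step 2: Loss of a β-proton to an ethanol molecule of the solvent: the C–H bonding pair collapses toward the cationic carbon to form the C=C π bond, yielding the alkene.
Total: 2 elementary steps.

2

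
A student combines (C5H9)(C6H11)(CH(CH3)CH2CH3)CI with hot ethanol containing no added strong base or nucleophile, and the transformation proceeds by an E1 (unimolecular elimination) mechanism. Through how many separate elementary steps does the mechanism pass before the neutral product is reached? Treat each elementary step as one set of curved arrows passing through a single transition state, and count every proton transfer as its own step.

2

Step 1: Rate-determining heterolysis of the C–I bond gives I⁻ and a tertiary carbocation.
(No 1,2-shift: no single shift to an adjacent carbon would give a more stable cation.)
Step 2: Loss of a β-proton to an ethanol molecule of the solvent: the C–H bonding pair collapses toward the cationic carbon to form the C=C π bond, yielding the alkene.
Total: 2 elementary steps.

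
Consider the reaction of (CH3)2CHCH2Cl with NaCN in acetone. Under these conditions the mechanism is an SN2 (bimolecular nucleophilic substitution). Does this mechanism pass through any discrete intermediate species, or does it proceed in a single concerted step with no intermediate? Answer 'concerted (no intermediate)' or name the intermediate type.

The cyanide nucleophile donates a lone pair from C to the α-carbon in a backside attack; simultaneously the C–Cl σ-bond breaks and both of its electrons leave with Cl⁻. One concerted step with inversion of configuration.
All bond changes occur in one transition state; no discrete intermediate is formed.

concerted (no intermediate)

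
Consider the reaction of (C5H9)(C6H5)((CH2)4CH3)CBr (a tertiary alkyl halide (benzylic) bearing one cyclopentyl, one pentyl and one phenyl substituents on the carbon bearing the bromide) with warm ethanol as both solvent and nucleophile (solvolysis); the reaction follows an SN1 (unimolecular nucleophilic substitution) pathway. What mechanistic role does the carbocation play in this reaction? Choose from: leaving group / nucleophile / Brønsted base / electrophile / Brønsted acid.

electrophile

Step 2: A lone pair on the oxygen of CH3CH2OH attacks the carbocation, forming a new C–O σ-bond and an oxonium ion.
The carbocation accepts an electron pair into an empty or π* orbital — it is the electrophile.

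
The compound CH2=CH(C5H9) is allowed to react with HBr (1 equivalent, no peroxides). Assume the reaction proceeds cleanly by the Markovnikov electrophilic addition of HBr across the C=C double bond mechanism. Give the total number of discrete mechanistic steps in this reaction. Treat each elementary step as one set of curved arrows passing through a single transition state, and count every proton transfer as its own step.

Step 1: Protonation of the alkene by HBr: the π bond acts as the nucleophile and picks up H⁺, giving the more stable (Markovnikov) secondary carbocation. The H–Br bond breaks heterolytically, releasing Br⁻.
Step 2: Carbocation rearrangement: a 1,2-hydride shift from the adjacent cyclopentyl carbon converts the initially-formed secondary cation into the more stable tertiary cation.
Step 3: The Br⁻ anion donates a lone pair to the carbocation, forming the new C–Br σ-bond and giving the neutral alkyl halide.
Total: 3 elementary steps.

3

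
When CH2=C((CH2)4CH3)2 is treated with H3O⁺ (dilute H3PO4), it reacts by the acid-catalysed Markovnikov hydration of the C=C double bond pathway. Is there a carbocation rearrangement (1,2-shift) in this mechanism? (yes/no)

no

The first-formed carbocation is tertiary.
No single 1,2-shift to an adjacent carbon would produce a more-substituted cation than the one already present, so no rearrangement occurs.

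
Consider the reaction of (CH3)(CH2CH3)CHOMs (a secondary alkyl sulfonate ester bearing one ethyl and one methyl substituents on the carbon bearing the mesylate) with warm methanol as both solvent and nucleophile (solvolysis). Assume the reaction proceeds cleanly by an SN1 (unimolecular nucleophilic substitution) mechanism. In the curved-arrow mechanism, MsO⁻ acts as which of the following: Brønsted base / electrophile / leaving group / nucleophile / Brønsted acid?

leaving group

Step 1: The C–O bond breaks with both electrons going to the mesylate; MsO⁻ leaves and a secondary carbocation remains.
MsO⁻ departs with both electrons of the breaking σ-bond — that is the definition of a leaving group.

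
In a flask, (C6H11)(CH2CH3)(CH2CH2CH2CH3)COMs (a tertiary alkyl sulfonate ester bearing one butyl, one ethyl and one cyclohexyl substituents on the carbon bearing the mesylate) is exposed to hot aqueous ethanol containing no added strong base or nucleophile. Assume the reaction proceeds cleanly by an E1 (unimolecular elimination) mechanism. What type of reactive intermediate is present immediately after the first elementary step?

tertiary carbocation

Step 1: The C–O bond breaks with both electrons going to the mesylate; MsO⁻ leaves and a tertiary carbocation remains.
After step 1 the species present is a tertiary carbocation.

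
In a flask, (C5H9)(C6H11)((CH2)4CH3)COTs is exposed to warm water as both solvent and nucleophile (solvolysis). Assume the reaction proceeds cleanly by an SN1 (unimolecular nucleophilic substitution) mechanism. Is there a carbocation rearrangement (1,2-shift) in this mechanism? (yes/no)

The first-formed carbocation is tertiary.
No single 1,2-shift to an adjacent carbon would produce a more-substituted cation than the one already present, so no rearrangement occurs.

no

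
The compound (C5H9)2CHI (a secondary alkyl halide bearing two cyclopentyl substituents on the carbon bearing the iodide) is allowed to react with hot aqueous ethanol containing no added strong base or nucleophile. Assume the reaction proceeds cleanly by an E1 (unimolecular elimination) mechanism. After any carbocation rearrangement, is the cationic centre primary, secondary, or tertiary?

tertiary

Step 1: The C–I bond breaks with both electrons going to the iodide; I⁻ leaves and a secondary carbocation remains.
Step 2: A hydride (H with its bonding pair) migrates from the adjacent cyclopentyl carbon to the cationic centre — a 1,2-hydride shift — upgrading the secondary cation to a tertiary one.
The cation rearranges from secondary to tertiary via a 1,2-hydride shift from the adjacent cyclopentyl carbon; the tertiary cation is what reacts next.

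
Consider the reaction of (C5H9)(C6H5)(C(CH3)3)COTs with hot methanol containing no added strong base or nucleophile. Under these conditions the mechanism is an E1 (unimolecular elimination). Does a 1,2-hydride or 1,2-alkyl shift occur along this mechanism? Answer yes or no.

no

The first-formed carbocation is tertiary.
No single 1,2-shift to an adjacent carbon would produce a more-substituted cation than the one already present, so no rearrangement occurs.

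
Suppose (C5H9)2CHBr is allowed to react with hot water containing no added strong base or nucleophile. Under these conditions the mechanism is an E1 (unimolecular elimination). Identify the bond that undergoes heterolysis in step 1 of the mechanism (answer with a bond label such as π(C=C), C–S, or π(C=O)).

Step 1: Unassisted departure of Br⁻ (taking the C–Br bonding pair) generates a secondary carbocation.
The bond broken in this step is the C–Br bond.

C–Br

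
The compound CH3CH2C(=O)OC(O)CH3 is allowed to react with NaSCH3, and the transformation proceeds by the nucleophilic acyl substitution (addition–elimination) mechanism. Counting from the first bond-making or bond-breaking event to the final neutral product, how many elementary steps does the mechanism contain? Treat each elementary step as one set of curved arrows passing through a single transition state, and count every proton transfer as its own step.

2

Step 1: CH3S⁻ adds to the carbonyl carbon; the C=O π electrons shift onto oxygen and a tetrahedral alkoxide intermediate forms.
Step 2: Collapse of the tetrahedral intermediate: the alkoxide oxygen pushes its lone pair back to re-form C=O while CH3CO2⁻ leaves.
Total: 2 elementary steps.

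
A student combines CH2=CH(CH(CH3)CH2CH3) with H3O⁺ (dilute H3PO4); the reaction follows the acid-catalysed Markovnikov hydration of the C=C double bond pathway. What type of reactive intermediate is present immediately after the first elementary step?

secondary carbocation

Step 1: Electrophilic addition begins with the π(C=C) electrons forming a bond to the proton of H3O⁺. Following Markovnikov's rule, the resulting cation is secondary. H2O is released.
After step 1 the species present is a secondary carbocation.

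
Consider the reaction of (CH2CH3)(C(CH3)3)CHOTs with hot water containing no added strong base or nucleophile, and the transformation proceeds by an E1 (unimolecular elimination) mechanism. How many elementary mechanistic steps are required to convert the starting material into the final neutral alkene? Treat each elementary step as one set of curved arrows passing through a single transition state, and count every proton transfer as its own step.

3

Step 1: Ionisation: the C–O σ-bond cleaves heterolytically; both bonding electrons depart with TsO⁻, leaving a secondary carbocation at the α-carbon.
Step 2: Carbocation rearrangement: a 1,2-methyl shift from the adjacent tert-butyl carbon converts the initially-formed secondary cation into the more stable tertiary cation.
Step 3: A water molecule (solvent) deprotonates a β-carbon; as the C–H bond breaks, those electrons form the new alkene π bond.
Total: 3 elementary steps.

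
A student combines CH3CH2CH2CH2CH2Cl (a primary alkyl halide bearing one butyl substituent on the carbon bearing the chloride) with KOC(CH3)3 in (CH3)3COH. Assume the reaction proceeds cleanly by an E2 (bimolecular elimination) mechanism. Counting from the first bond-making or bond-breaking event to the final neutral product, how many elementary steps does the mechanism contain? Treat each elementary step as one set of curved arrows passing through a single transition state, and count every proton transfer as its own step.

Step 1: The strong base (CH3)3CO⁻ removes a β-hydrogen; in the same concerted event the electrons of the breaking C–H bond form the new π(C=C) bond and the C–Cl σ-bond breaks, expelling Cl⁻. Anti-periplanar geometry; one transition state.
Total: 1 elementary step.

1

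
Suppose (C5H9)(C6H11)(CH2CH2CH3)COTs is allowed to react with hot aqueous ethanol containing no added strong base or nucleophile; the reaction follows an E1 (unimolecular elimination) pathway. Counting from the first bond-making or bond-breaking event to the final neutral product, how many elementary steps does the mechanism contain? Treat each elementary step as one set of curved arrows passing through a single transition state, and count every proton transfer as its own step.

2

Step 1: Ionisation: the C–O σ-bond cleaves heterolytically; both bonding electrons depart with TsO⁻, leaving a tertiary carbocation at the α-carbon.
(No 1,2-shift: no single shift to an adjacent carbon would give a more stable cation.)
Step 2: A weak base (a water (or ethanol) molecule from the solvent) removes a proton from a carbon adjacent to the cationic centre; the electrons of that C–H bond become the new π(C=C) bond, giving the alkene.
Total: 2 elementary steps.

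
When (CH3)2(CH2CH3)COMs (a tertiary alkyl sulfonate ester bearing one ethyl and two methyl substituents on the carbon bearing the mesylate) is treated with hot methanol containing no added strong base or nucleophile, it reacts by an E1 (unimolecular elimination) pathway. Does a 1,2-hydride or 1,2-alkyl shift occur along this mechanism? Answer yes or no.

no

The first-formed carbocation is tertiary.
No single 1,2-shift to an adjacent carbon would produce a more-substituted cation than the one already present, so no rearrangement occurs.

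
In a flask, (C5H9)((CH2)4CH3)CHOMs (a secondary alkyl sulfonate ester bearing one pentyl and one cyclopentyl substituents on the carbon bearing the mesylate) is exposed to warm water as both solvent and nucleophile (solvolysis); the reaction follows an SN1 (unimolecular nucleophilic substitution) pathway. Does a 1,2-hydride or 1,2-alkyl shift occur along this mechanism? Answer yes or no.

yes

The first-formed carbocation is secondary.
The adjacent cyclopentyl carbon already bears 2 other carbon substituents and has a hydrogen to migrate; after a 1,2-hydride shift from that carbon the positive charge sits on a tertiary centre.
Tertiary is more stable than secondary, so the shift occurs.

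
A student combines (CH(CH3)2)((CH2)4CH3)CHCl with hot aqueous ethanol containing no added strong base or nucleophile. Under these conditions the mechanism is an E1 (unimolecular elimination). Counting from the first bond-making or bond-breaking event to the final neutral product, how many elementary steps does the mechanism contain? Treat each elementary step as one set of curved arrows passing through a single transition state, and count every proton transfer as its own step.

Step 1: Ionisation: the C–Cl σ-bond cleaves heterolytically; both bonding electrons depart with Cl⁻, leaving a secondary carbocation at the α-carbon.
Step 2: Carbocation rearrangement: a 1,2-hydride shift from the adjacent isopropyl carbon converts the initially-formed secondary cation into the more stable tertiary cation.
Step 3: A water (or ethanol) molecule (solvent) deprotonates a β-carbon; as the C–H bond breaks, those electrons form the new alkene π bond.
Total: 3 elementary steps.

3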